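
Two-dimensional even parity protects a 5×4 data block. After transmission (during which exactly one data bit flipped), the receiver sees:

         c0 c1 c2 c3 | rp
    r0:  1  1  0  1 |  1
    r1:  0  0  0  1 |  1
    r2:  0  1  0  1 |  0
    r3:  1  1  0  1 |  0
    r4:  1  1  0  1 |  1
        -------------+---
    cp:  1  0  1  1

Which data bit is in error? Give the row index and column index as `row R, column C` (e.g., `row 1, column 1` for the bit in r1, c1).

Recompute each row's even parity and compare to rp:
  r0: data parity 1, sent rp 1 → ok
  r1: data parity 1, sent rp 1 → ok
  r2: data parity 0, sent rp 0 → ok
  r3: data parity 1, sent rp 0 → mismatch
  r4: data parity 1, sent rp 1 → ok
Recompute each column's even parity and compare to cp:
  c0: data parity 1, sent cp 1 → ok
  c1: data parity 0, sent cp 0 → ok
  c2: data parity 0, sent cp 1 → mismatch
  c3: data parity 1, sent cp 1 → ok
Exactly one row (r3) and one column (c2) fail → the flipped bit is at their intersection.

row 3, column 2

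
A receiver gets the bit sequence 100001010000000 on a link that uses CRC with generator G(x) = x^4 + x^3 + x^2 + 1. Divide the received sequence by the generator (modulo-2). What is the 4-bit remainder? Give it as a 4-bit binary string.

Modulo-2 division of 100001010000000 by 11101:
  pos 0: 10000 XOR 11101 = 01101
  pos 1: 11011 XOR 11101 = 00110
  pos 3: 11001 XOR 11101 = 00100
  pos 5: 10000 XOR 11101 = 01101
  pos 6: 11010 XOR 11101 = 00111
  pos 8: 11100 XOR 11101 = 00001
Remainder = 0100 (nonzero — an error is detected).

0100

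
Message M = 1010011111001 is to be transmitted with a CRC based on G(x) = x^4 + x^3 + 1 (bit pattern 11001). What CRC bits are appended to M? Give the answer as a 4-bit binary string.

Append 4 zeros: 10100111110010000. Divide by 11001 (XOR where the leading bit is 1):
  pos 0: 10100 XOR 11001 = 01101
  pos 1: 11011 XOR 11001 = 00010
  pos 4: 10111 XOR 11001 = 01110
  pos 5: 11101 XOR 11001 = 00100
  pos 7: 10000 XOR 11001 = 01001
  pos 8: 10011 XOR 11001 = 01010
  pos 9: 10100 XOR 11001 = 01101
  pos 10: 11010 XOR 11001 = 00011
Remainder (last 4 bits) = 1100. This is the CRC / FCS.

1100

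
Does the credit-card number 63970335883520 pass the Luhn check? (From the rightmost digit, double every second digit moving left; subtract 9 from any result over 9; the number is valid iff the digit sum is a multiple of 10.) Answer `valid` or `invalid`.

From the right, keep odd positions and double even positions (subtract 9 from any doubled value over 9):
  doubled (positions 2,4,...): 4 6 7 6 0 9 3 → sum 35
  kept (positions 1,3,...): 0 5 8 5 3 7 3 → sum 31
Total = 66.
66 mod 10 = 6, so the number is invalid.

invalid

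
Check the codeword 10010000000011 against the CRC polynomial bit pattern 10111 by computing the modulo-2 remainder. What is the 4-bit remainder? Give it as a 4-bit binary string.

0000

Modulo-2 division of 10010000000011 by 10111:
  pos 0: 10010 XOR 10111 = 00101
  pos 2: 10100 XOR 10111 = 00011
  pos 5: 11000 XOR 10111 = 01111
  pos 6: 11110 XOR 10111 = 01001
  pos 7: 10010 XOR 10111 = 00101
  pos 9: 10111 XOR 10111 = 00000
Remainder = 0000 (zero — the frame passes the CRC check).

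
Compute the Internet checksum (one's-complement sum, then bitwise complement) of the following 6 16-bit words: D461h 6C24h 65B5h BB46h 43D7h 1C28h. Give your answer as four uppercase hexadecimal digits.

One's-complement addition (fold any carry out of bit 15 back into bit 0):
  0xD461 + 0x6C24 = 0x14085 → wrap carry → 0x4086
  0x4086 + 0x65B5 = 0x0A63B
  0xA63B + 0xBB46 = 0x16181 → wrap carry → 0x6182
  0x6182 + 0x43D7 = 0x0A559
  0xA559 + 0x1C28 = 0x0C181
One's-complement sum = 0xC181.
Checksum = ~0xC181 & 0xFFFF = 0x3E7E.

3E7E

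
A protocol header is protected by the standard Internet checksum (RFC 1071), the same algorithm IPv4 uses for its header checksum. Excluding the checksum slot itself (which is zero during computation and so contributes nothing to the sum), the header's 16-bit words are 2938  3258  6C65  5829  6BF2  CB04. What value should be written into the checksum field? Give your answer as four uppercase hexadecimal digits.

One's-complement addition (fold any carry out of bit 15 back into bit 0):
  0x2938 + 0x3258 = 0x05B90
  0x5B90 + 0x6C65 = 0x0C7F5
  0xC7F5 + 0x5829 = 0x1201E → wrap carry → 0x201F
  0x201F + 0x6BF2 = 0x08C11
  0x8C11 + 0xCB04 = 0x15715 → wrap carry → 0x5716
One's-complement sum = 0x5716.
Checksum = ~0x5716 & 0xFFFF = 0xA8E9.

A8E9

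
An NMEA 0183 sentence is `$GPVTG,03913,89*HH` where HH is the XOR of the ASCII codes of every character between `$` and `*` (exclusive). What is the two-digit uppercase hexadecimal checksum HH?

XOR the ASCII codes of the payload characters:
  'G' = 0x47 → acc = 0x47
  'P' = 0x50 → acc = 0x17
  'V' = 0x56 → acc = 0x41
  'T' = 0x54 → acc = 0x15
  'G' = 0x47 → acc = 0x52
  ',' = 0x2C → acc = 0x7E
  '0' = 0x30 → acc = 0x4E
  '3' = 0x33 → acc = 0x7D
  '9' = 0x39 → acc = 0x44
  '1' = 0x31 → acc = 0x75
  '3' = 0x33 → acc = 0x46
  ',' = 0x2C → acc = 0x6A
  '8' = 0x38 → acc = 0x52
  '9' = 0x39 → acc = 0x6B
Checksum = 0x6B.

6B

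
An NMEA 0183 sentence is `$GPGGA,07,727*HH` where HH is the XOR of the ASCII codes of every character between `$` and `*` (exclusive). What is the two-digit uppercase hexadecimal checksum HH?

XOR the ASCII codes of the payload characters:
  'G' = 0x47 → acc = 0x47
  'P' = 0x50 → acc = 0x17
  'G' = 0x47 → acc = 0x50
  'G' = 0x47 → acc = 0x17
  'A' = 0x41 → acc = 0x56
  ',' = 0x2C → acc = 0x7A
  '0' = 0x30 → acc = 0x4A
  '7' = 0x37 → acc = 0x7D
  ',' = 0x2C → acc = 0x51
  '7' = 0x37 → acc = 0x66
  '2' = 0x32 → acc = 0x54
  '7' = 0x37 → acc = 0x63
Checksum = 0x63.

63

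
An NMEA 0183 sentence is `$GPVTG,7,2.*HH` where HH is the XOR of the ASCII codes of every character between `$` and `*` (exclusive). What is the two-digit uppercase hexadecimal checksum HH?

79

XOR the ASCII codes of the payload characters:
  'G' = 0x47 → acc = 0x47
  'P' = 0x50 → acc = 0x17
  'V' = 0x56 → acc = 0x41
  'T' = 0x54 → acc = 0x15
  'G' = 0x47 → acc = 0x52
  ',' = 0x2C → acc = 0x7E
  '7' = 0x37 → acc = 0x49
  ',' = 0x2C → acc = 0x65
  '2' = 0x32 → acc = 0x57
  '.' = 0x2E → acc = 0x79
Checksum = 0x79.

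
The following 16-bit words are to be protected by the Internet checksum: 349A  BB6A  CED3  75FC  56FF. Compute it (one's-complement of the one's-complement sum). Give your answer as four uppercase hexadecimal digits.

742B

One's-complement addition (fold any carry out of bit 15 back into bit 0):
  0x349A + 0xBB6A = 0x0F004
  0xF004 + 0xCED3 = 0x1BED7 → wrap carry → 0xBED8
  0xBED8 + 0x75FC = 0x134D4 → wrap carry → 0x34D5
  0x34D5 + 0x56FF = 0x08BD4
One's-complement sum = 0x8BD4.
Checksum = ~0x8BD4 & 0xFFFF = 0x742B.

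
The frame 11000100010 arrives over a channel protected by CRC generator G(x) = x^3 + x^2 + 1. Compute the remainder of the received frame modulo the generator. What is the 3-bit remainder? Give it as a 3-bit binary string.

Modulo-2 division of 11000100010 by 1101:
  pos 0: 1100 XOR 1101 = 0001
  pos 3: 1010 XOR 1101 = 0111
  pos 4: 1110 XOR 1101 = 0011
  pos 6: 1101 XOR 1101 = 0000
Remainder = 000 (zero — the frame passes the CRC check).

000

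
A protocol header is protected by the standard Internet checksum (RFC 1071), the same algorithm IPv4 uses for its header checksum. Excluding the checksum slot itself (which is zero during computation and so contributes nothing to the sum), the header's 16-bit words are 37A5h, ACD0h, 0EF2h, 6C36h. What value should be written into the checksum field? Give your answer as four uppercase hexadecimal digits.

A061

One's-complement addition (fold any carry out of bit 15 back into bit 0):
  0x37A5 + 0xACD0 = 0x0E475
  0xE475 + 0x0EF2 = 0x0F367
  0xF367 + 0x6C36 = 0x15F9D → wrap carry → 0x5F9E
One's-complement sum = 0x5F9E.
Checksum = ~0x5F9E & 0xFFFF = 0xA061.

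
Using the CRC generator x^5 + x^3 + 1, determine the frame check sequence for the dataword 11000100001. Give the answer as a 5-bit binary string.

Append 5 zeros: 1100010000100000. Divide by 101001 (XOR where the leading bit is 1):
  pos 0: 110001 XOR 101001 = 011000
  pos 1: 110000 XOR 101001 = 011001
  pos 2: 110010 XOR 101001 = 011011
  pos 3: 110110 XOR 101001 = 011111
  pos 4: 111110 XOR 101001 = 010111
  pos 5: 101111 XOR 101001 = 000110
  pos 8: 110000 XOR 101001 = 011001
  pos 9: 110010 XOR 101001 = 011011
  pos 10: 110110 XOR 101001 = 011111
Remainder (last 5 bits) = 11111. This is the CRC / FCS.

11111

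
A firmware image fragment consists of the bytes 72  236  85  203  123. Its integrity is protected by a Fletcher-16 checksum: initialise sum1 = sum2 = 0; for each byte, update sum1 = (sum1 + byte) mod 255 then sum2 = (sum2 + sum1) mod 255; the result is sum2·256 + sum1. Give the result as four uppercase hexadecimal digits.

Running sums (mod 255):
  after byte 0 (72): sum1=72, sum2=72
  after byte 1 (236): sum1=53, sum2=125
  after byte 2 (85): sum1=138, sum2=8
  after byte 3 (203): sum1=86, sum2=94
  after byte 4 (123): sum1=209, sum2=48
Checksum = sum2·256 + sum1 = 48·256 + 209 = 12497 = 0x30D1.

30D1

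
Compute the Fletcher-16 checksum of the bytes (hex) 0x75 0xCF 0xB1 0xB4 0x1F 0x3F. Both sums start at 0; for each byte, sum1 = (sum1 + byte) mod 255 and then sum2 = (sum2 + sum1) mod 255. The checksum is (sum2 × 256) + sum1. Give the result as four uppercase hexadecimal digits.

320A

Running sums (mod 255):
  after byte 0 (0x75): sum1=117, sum2=117
  after byte 1 (0xCF): sum1=69, sum2=186
  after byte 2 (0xB1): sum1=246, sum2=177
  after byte 3 (0xB4): sum1=171, sum2=93
  after byte 4 (0x1F): sum1=202, sum2=40
  after byte 5 (0x3F): sum1=10, sum2=50
Checksum = sum2·256 + sum1 = 50·256 + 10 = 12810 = 0x320A.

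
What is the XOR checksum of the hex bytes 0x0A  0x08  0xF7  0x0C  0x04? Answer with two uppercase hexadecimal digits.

XOR the bytes together:
  start with 0x0A
  0x0A ⊕ 0x08 = 0x02
  0x02 ⊕ 0xF7 = 0xF5
  0xF5 ⊕ 0x0C = 0xF9
  0xF9 ⊕ 0x04 = 0xFD

FD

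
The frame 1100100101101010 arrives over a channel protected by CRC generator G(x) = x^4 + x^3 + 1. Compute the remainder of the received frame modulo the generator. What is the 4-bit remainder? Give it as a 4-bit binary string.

0000

Modulo-2 division of 1100100101101010 by 11001:
  pos 0: 11001 XOR 11001 = 00000
  pos 7: 10110 XOR 11001 = 01111
  pos 8: 11111 XOR 11001 = 00110
  pos 10: 11001 XOR 11001 = 00000
Remainder = 0000 (zero — the frame passes the CRC check).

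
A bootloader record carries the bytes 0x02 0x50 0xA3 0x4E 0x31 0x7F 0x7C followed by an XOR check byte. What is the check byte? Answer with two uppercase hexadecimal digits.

XOR the bytes together:
  start with 0x02
  0x02 ⊕ 0x50 = 0x52
  0x52 ⊕ 0xA3 = 0xF1
  0xF1 ⊕ 0x4E = 0xBF
  0xBF ⊕ 0x31 = 0x8E
  0x8E ⊕ 0x7F = 0xF1
  0xF1 ⊕ 0x7C = 0x8D

8D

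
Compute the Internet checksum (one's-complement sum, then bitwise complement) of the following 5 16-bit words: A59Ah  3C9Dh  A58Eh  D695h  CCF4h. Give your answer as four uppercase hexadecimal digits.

One's-complement addition (fold any carry out of bit 15 back into bit 0):
  0xA59A + 0x3C9D = 0x0E237
  0xE237 + 0xA58E = 0x187C5 → wrap carry → 0x87C6
  0x87C6 + 0xD695 = 0x15E5B → wrap carry → 0x5E5C
  0x5E5C + 0xCCF4 = 0x12B50 → wrap carry → 0x2B51
One's-complement sum = 0x2B51.
Checksum = ~0x2B51 & 0xFFFF = 0xD4AE.

D4AE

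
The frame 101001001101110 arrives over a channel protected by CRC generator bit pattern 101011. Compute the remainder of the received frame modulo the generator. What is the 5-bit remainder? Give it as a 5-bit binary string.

00000

Modulo-2 division of 101001001101110 by 101011:
  pos 0: 101001 XOR 101011 = 000010
  pos 4: 100011 XOR 101011 = 001000
  pos 6: 100001 XOR 101011 = 001010
  pos 8: 101011 XOR 101011 = 000000
Remainder = 00000 (zero — the frame passes the CRC check).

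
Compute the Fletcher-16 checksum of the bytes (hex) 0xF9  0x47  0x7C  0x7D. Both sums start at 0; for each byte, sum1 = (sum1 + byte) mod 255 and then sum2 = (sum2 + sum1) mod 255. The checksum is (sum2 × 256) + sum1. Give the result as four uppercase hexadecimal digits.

Running sums (mod 255):
  after byte 0 (0xF9): sum1=249, sum2=249
  after byte 1 (0x47): sum1=65, sum2=59
  after byte 2 (0x7C): sum1=189, sum2=248
  after byte 3 (0x7D): sum1=59, sum2=52
Checksum = sum2·256 + sum1 = 52·256 + 59 = 13371 = 0x343B.

343B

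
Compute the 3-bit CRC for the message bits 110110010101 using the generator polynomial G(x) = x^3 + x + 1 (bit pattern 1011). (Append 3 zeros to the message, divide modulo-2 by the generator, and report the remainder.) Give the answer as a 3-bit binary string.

100

Append 3 zeros: 110110010101000. Divide by 1011 (XOR where the leading bit is 1):
  pos 0: 1101 XOR 1011 = 0110
  pos 1: 1101 XOR 1011 = 0110
  pos 2: 1100 XOR 1011 = 0111
  pos 3: 1110 XOR 1011 = 0101
  pos 4: 1011 XOR 1011 = 0000
  pos 9: 1010 XOR 1011 = 0001
Remainder (last 3 bits) = 100. This is the CRC / FCS.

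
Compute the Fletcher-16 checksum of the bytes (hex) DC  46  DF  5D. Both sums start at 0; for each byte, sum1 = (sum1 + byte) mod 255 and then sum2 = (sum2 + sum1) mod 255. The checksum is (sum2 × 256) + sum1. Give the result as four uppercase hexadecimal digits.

6360

Running sums (mod 255):
  after byte 0 (DC): sum1=220, sum2=220
  after byte 1 (46): sum1=35, sum2=0
  after byte 2 (DF): sum1=3, sum2=3
  after byte 3 (5D): sum1=96, sum2=99
Checksum = sum2·256 + sum1 = 99·256 + 96 = 25440 = 0x6360.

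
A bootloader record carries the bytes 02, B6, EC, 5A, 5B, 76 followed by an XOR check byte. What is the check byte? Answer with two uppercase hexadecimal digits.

2F

XOR the bytes together:
  start with 0x02
  0x02 ⊕ 0xB6 = 0xB4
  0xB4 ⊕ 0xEC = 0x58
  0x58 ⊕ 0x5A = 0x02
  0x02 ⊕ 0x5B = 0x59
  0x59 ⊕ 0x76 = 0x2F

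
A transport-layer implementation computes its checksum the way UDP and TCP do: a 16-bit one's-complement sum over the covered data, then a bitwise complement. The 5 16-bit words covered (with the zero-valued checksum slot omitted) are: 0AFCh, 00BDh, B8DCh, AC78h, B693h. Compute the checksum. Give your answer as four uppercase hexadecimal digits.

One's-complement addition (fold any carry out of bit 15 back into bit 0):
  0x0AFC + 0x00BD = 0x00BB9
  0x0BB9 + 0xB8DC = 0x0C495
  0xC495 + 0xAC78 = 0x1710D → wrap carry → 0x710E
  0x710E + 0xB693 = 0x127A1 → wrap carry → 0x27A2
One's-complement sum = 0x27A2.
Checksum = ~0x27A2 & 0xFFFF = 0xD85D.

D85D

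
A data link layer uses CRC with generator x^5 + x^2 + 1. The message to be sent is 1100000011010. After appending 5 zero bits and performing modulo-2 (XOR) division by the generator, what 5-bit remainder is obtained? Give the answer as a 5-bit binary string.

10101

Append 5 zeros: 110000001101000000. Divide by 100101 (XOR where the leading bit is 1):
  pos 0: 110000 XOR 100101 = 010101
  pos 1: 101010 XOR 100101 = 001111
  pos 3: 111101 XOR 100101 = 011000
  pos 4: 110001 XOR 100101 = 010100
  pos 5: 101000 XOR 100101 = 001101
  pos 7: 110110 XOR 100101 = 010011
  pos 8: 100110 XOR 100101 = 000011
  pos 12: 110000 XOR 100101 = 010101
Remainder (last 5 bits) = 10101. This is the CRC / FCS.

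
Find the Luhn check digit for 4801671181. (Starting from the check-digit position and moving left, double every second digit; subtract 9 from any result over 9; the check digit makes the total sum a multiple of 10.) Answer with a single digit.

3

Partial digits right→left: 1 8 1 1 7 6 1 0 8 4
Double every second digit counting from the check-digit position (so the 1st, 3rd, 5th, ... of the partial from the right).
  doubled (with −9 where >9): 2 2 5 2 7 → sum 18
  kept as-is: 8 1 6 0 4 → sum 19
Total = 18 + 19 = 37.
Check digit = (10 − (37 mod 10)) mod 10 = 3.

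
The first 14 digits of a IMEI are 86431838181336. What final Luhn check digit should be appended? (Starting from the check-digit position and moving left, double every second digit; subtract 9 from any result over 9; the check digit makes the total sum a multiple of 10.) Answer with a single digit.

Partial digits right→left: 6 3 3 1 8 1 8 3 8 1 3 4 6 8
Double every second digit counting from the check-digit position (so the 1st, 3rd, 5th, ... of the partial from the right).
  doubled (with −9 where >9): 3 6 7 7 7 6 3 → sum 39
  kept as-is: 3 1 1 3 1 4 8 → sum 21
Total = 39 + 21 = 60.
Check digit = (10 − (60 mod 10)) mod 10 = 0.

0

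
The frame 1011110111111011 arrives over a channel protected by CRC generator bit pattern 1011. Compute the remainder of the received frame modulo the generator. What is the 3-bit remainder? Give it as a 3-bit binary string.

Modulo-2 division of 1011110111111011 by 1011:
  pos 0: 1011 XOR 1011 = 0000
  pos 4: 1101 XOR 1011 = 0110
  pos 5: 1101 XOR 1011 = 0110
  pos 6: 1101 XOR 1011 = 0110
  pos 7: 1101 XOR 1011 = 0110
  pos 8: 1101 XOR 1011 = 0110
  pos 9: 1101 XOR 1011 = 0110
  pos 10: 1100 XOR 1011 = 0111
  pos 11: 1111 XOR 1011 = 0100
  pos 12: 1001 XOR 1011 = 0010
Remainder = 010 (nonzero — an error is detected).

010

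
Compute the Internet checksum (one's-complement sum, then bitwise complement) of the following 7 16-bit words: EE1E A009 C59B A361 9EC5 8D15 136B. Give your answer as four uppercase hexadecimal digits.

C993

One's-complement addition (fold any carry out of bit 15 back into bit 0):
  0xEE1E + 0xA009 = 0x18E27 → wrap carry → 0x8E28
  0x8E28 + 0xC59B = 0x153C3 → wrap carry → 0x53C4
  0x53C4 + 0xA361 = 0x0F725
  0xF725 + 0x9EC5 = 0x195EA → wrap carry → 0x95EB
  0x95EB + 0x8D15 = 0x12300 → wrap carry → 0x2301
  0x2301 + 0x136B = 0x0366C
One's-complement sum = 0x366C.
Checksum = ~0x366C & 0xFFFF = 0xC993.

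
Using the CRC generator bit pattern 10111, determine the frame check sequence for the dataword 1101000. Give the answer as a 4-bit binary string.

Append 4 zeros: 11010000000. Divide by 10111 (XOR where the leading bit is 1):
  pos 0: 11010 XOR 10111 = 01101
  pos 1: 11010 XOR 10111 = 01101
  pos 2: 11010 XOR 10111 = 01101
  pos 3: 11010 XOR 10111 = 01101
  pos 4: 11010 XOR 10111 = 01101
  pos 5: 11010 XOR 10111 = 01101
  pos 6: 11010 XOR 10111 = 01101
Remainder (last 4 bits) = 1101. This is the CRC / FCS.

1101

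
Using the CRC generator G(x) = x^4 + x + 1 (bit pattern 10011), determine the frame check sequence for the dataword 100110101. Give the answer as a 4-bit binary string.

1111

Append 4 zeros: 1001101010000. Divide by 10011 (XOR where the leading bit is 1):
  pos 0: 10011 XOR 10011 = 00000
  pos 6: 10100 XOR 10011 = 00111
  pos 8: 11100 XOR 10011 = 01111
Remainder (last 4 bits) = 1111. This is the CRC / FCS.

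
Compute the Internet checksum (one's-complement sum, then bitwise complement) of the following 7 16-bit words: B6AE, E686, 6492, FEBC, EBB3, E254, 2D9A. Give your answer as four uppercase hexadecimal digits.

03D8

One's-complement addition (fold any carry out of bit 15 back into bit 0):
  0xB6AE + 0xE686 = 0x19D34 → wrap carry → 0x9D35
  0x9D35 + 0x6492 = 0x101C7 → wrap carry → 0x01C8
  0x01C8 + 0xFEBC = 0x10084 → wrap carry → 0x0085
  0x0085 + 0xEBB3 = 0x0EC38
  0xEC38 + 0xE254 = 0x1CE8C → wrap carry → 0xCE8D
  0xCE8D + 0x2D9A = 0x0FC27
One's-complement sum = 0xFC27.
Checksum = ~0xFC27 & 0xFFFF = 0x03D8.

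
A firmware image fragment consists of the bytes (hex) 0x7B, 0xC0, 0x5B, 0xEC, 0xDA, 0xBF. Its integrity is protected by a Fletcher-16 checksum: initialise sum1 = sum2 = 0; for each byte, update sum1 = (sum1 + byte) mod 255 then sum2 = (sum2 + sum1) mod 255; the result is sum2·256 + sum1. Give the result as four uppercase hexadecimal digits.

Running sums (mod 255):
  after byte 0 (0x7B): sum1=123, sum2=123
  after byte 1 (0xC0): sum1=60, sum2=183
  after byte 2 (0x5B): sum1=151, sum2=79
  after byte 3 (0xEC): sum1=132, sum2=211
  after byte 4 (0xDA): sum1=95, sum2=51
  after byte 5 (0xBF): sum1=31, sum2=82
Checksum = sum2·256 + sum1 = 82·256 + 31 = 21023 = 0x521F.

521F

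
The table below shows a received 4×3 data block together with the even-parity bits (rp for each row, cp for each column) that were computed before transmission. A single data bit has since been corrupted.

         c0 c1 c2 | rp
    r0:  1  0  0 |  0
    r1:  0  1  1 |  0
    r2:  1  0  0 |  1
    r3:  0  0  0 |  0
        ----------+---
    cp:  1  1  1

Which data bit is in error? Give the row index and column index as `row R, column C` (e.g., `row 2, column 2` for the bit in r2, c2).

row 0, column 0

Recompute each row's even parity and compare to rp:
  r0: data parity 1, sent rp 0 → mismatch
  r1: data parity 0, sent rp 0 → ok
  r2: data parity 1, sent rp 1 → ok
  r3: data parity 0, sent rp 0 → ok
Recompute each column's even parity and compare to cp:
  c0: data parity 0, sent cp 1 → mismatch
  c1: data parity 1, sent cp 1 → ok
  c2: data parity 1, sent cp 1 → ok
Exactly one row (r0) and one column (c0) fail → the flipped bit is at their intersection.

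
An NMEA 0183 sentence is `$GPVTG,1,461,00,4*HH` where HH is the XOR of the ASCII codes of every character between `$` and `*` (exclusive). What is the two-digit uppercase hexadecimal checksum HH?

64

XOR the ASCII codes of the payload characters:
  'G' = 0x47 → acc = 0x47
  'P' = 0x50 → acc = 0x17
  'V' = 0x56 → acc = 0x41
  'T' = 0x54 → acc = 0x15
  'G' = 0x47 → acc = 0x52
  ',' = 0x2C → acc = 0x7E
  '1' = 0x31 → acc = 0x4F
  ',' = 0x2C → acc = 0x63
  '4' = 0x34 → acc = 0x57
  '6' = 0x36 → acc = 0x61
  '1' = 0x31 → acc = 0x50
  ',' = 0x2C → acc = 0x7C
  '0' = 0x30 → acc = 0x4C
  '0' = 0x30 → acc = 0x7C
  ',' = 0x2C → acc = 0x50
  '4' = 0x34 → acc = 0x64
Checksum = 0x64.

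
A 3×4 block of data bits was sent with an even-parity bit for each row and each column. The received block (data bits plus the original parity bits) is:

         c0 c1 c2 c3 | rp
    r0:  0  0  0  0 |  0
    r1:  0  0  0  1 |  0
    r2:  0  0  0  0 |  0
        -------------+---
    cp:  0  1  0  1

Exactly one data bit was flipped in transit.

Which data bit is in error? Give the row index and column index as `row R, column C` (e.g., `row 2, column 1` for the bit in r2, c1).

row 1, column 1

Recompute each row's even parity and compare to rp:
  r0: data parity 0, sent rp 0 → ok
  r1: data parity 1, sent rp 0 → mismatch
  r2: data parity 0, sent rp 0 → ok
Recompute each column's even parity and compare to cp:
  c0: data parity 0, sent cp 0 → ok
  c1: data parity 0, sent cp 1 → mismatch
  c2: data parity 0, sent cp 0 → ok
  c3: data parity 1, sent cp 1 → ok
Exactly one row (r1) and one column (c1) fail → the flipped bit is at their intersection.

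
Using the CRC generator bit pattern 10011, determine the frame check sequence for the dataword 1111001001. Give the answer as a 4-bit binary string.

0011

Append 4 zeros: 11110010010000. Divide by 10011 (XOR where the leading bit is 1):
  pos 0: 11110 XOR 10011 = 01101
  pos 1: 11010 XOR 10011 = 01001
  pos 2: 10011 XOR 10011 = 00000
  pos 9: 10000 XOR 10011 = 00011
Remainder (last 4 bits) = 0011. This is the CRC / FCS.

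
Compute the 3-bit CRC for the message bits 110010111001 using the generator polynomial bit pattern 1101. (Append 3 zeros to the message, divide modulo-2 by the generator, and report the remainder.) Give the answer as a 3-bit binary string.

Append 3 zeros: 110010111001000. Divide by 1101 (XOR where the leading bit is 1):
  pos 0: 1100 XOR 1101 = 0001
  pos 3: 1101 XOR 1101 = 0000
  pos 7: 1100 XOR 1101 = 0001
  pos 10: 1100 XOR 1101 = 0001
Remainder (last 3 bits) = 010. This is the CRC / FCS.

010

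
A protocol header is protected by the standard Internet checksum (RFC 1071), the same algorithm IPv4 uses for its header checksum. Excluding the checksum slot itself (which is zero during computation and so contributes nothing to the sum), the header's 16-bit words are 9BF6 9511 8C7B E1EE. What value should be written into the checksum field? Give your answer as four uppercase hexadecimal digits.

608D

One's-complement addition (fold any carry out of bit 15 back into bit 0):
  0x9BF6 + 0x9511 = 0x13107 → wrap carry → 0x3108
  0x3108 + 0x8C7B = 0x0BD83
  0xBD83 + 0xE1EE = 0x19F71 → wrap carry → 0x9F72
One's-complement sum = 0x9F72.
Checksum = ~0x9F72 & 0xFFFF = 0x608D.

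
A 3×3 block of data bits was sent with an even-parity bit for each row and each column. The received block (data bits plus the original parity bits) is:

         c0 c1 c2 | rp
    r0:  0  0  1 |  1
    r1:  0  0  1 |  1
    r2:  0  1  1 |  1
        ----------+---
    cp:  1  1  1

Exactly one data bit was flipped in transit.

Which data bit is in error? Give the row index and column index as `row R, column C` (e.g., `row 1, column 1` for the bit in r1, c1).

Recompute each row's even parity and compare to rp:
  r0: data parity 1, sent rp 1 → ok
  r1: data parity 1, sent rp 1 → ok
  r2: data parity 0, sent rp 1 → mismatch
Recompute each column's even parity and compare to cp:
  c0: data parity 0, sent cp 1 → mismatch
  c1: data parity 1, sent cp 1 → ok
  c2: data parity 1, sent cp 1 → ok
Exactly one row (r2) and one column (c0) fail → the flipped bit is at their intersection.

row 2, column 0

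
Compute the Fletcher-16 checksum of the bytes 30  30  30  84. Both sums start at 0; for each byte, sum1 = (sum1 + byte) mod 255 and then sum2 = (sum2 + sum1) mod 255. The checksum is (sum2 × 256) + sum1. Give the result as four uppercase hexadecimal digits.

Running sums (mod 255):
  after byte 0 (30): sum1=30, sum2=30
  after byte 1 (30): sum1=60, sum2=90
  after byte 2 (30): sum1=90, sum2=180
  after byte 3 (84): sum1=174, sum2=99
Checksum = sum2·256 + sum1 = 99·256 + 174 = 25518 = 0x63AE.

63AE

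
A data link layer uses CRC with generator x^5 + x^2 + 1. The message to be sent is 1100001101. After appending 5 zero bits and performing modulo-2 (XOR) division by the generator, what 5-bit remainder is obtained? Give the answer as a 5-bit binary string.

11101

Append 5 zeros: 110000110100000. Divide by 100101 (XOR where the leading bit is 1):
  pos 0: 110000 XOR 100101 = 010101
  pos 1: 101011 XOR 100101 = 001110
  pos 3: 111010 XOR 100101 = 011111
  pos 4: 111111 XOR 100101 = 011010
  pos 5: 110100 XOR 100101 = 010001
  pos 6: 100010 XOR 100101 = 000111
  pos 9: 111000 XOR 100101 = 011101
Remainder (last 5 bits) = 11101. This is the CRC / FCS.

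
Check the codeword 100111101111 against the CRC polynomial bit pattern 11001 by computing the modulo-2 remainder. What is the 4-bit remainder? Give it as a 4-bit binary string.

Modulo-2 division of 100111101111 by 11001:
  pos 0: 10011 XOR 11001 = 01010
  pos 1: 10101 XOR 11001 = 01100
  pos 2: 11001 XOR 11001 = 00000
Remainder = 1111 (nonzero — an error is detected).

1111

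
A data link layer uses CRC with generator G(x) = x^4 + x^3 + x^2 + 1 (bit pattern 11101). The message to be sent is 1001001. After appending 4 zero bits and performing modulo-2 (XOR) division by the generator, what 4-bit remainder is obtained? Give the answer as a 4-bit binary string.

0100

Append 4 zeros: 10010010000. Divide by 11101 (XOR where the leading bit is 1):
  pos 0: 10010 XOR 11101 = 01111
  pos 1: 11110 XOR 11101 = 00011
  pos 4: 11100 XOR 11101 = 00001
Remainder (last 4 bits) = 0100. This is the CRC / FCS.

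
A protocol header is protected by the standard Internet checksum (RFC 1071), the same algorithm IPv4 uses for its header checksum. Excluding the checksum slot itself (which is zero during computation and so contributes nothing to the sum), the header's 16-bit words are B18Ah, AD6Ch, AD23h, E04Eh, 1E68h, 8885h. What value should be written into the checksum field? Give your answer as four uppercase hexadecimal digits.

One's-complement addition (fold any carry out of bit 15 back into bit 0):
  0xB18A + 0xAD6C = 0x15EF6 → wrap carry → 0x5EF7
  0x5EF7 + 0xAD23 = 0x10C1A → wrap carry → 0x0C1B
  0x0C1B + 0xE04E = 0x0EC69
  0xEC69 + 0x1E68 = 0x10AD1 → wrap carry → 0x0AD2
  0x0AD2 + 0x8885 = 0x09357
One's-complement sum = 0x9357.
Checksum = ~0x9357 & 0xFFFF = 0x6CA8.

6CA8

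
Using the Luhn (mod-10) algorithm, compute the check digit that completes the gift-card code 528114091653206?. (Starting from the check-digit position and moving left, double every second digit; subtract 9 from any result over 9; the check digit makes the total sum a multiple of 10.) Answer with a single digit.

5

Partial digits right→left: 6 0 2 3 5 6 1 9 0 4 1 1 8 2 5
Double every second digit counting from the check-digit position (so the 1st, 3rd, 5th, ... of the partial from the right).
  doubled (with −9 where >9): 3 4 1 2 0 2 7 1 → sum 20
  kept as-is: 0 3 6 9 4 1 2 → sum 25
Total = 20 + 25 = 45.
Check digit = (10 − (45 mod 10)) mod 10 = 5.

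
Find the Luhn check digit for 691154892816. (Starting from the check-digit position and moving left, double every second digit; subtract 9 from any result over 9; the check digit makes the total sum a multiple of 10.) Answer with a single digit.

Partial digits right→left: 6 1 8 2 9 8 4 5 1 1 9 6
Double every second digit counting from the check-digit position (so the 1st, 3rd, 5th, ... of the partial from the right).
  doubled (with −9 where >9): 3 7 9 8 2 9 → sum 38
  kept as-is: 1 2 8 5 1 6 → sum 23
Total = 38 + 23 = 61.
Check digit = (10 − (61 mod 10)) mod 10 = 9.

9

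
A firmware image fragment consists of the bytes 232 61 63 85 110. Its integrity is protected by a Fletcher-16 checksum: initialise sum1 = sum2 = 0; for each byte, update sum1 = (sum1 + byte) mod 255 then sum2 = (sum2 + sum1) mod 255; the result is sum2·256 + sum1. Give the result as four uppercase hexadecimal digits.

5829

Running sums (mod 255):
  after byte 0 (232): sum1=232, sum2=232
  after byte 1 (61): sum1=38, sum2=15
  after byte 2 (63): sum1=101, sum2=116
  after byte 3 (85): sum1=186, sum2=47
  after byte 4 (110): sum1=41, sum2=88
Checksum = sum2·256 + sum1 = 88·256 + 41 = 22569 = 0x5829.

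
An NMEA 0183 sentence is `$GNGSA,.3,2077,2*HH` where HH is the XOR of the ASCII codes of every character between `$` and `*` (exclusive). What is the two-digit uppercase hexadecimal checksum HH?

XOR the ASCII codes of the payload characters:
  'G' = 0x47 → acc = 0x47
  'N' = 0x4E → acc = 0x09
  'G' = 0x47 → acc = 0x4E
  'S' = 0x53 → acc = 0x1D
  'A' = 0x41 → acc = 0x5C
  ',' = 0x2C → acc = 0x70
  '.' = 0x2E → acc = 0x5E
  '3' = 0x33 → acc = 0x6D
  ',' = 0x2C → acc = 0x41
  '2' = 0x32 → acc = 0x73
  '0' = 0x30 → acc = 0x43
  '7' = 0x37 → acc = 0x74
  '7' = 0x37 → acc = 0x43
  ',' = 0x2C → acc = 0x6F
  '2' = 0x32 → acc = 0x5D
Checksum = 0x5D.

5D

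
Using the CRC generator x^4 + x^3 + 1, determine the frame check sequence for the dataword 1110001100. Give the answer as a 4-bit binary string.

0000

Append 4 zeros: 11100011000000. Divide by 11001 (XOR where the leading bit is 1):
  pos 0: 11100 XOR 11001 = 00101
  pos 2: 10101 XOR 11001 = 01100
  pos 3: 11001 XOR 11001 = 00000
Remainder (last 4 bits) = 0000. This is the CRC / FCS.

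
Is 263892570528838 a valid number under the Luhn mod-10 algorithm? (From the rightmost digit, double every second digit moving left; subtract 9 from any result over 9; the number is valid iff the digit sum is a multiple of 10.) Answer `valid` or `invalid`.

valid

From the right, keep odd positions and double even positions (subtract 9 from any doubled value over 9):
  doubled (positions 2,4,...): 6 7 1 5 4 7 3 → sum 33
  kept (positions 1,3,...): 8 8 2 0 5 9 3 2 → sum 37
Total = 70.
70 mod 10 = 0, so the number is valid.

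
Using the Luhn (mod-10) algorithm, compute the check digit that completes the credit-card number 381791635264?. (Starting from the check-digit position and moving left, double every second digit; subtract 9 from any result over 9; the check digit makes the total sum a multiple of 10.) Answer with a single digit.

Partial digits right→left: 4 6 2 5 3 6 1 9 7 1 8 3
Double every second digit counting from the check-digit position (so the 1st, 3rd, 5th, ... of the partial from the right).
  doubled (with −9 where >9): 8 4 6 2 5 7 → sum 32
  kept as-is: 6 5 6 9 1 3 → sum 30
Total = 32 + 30 = 62.
Check digit = (10 − (62 mod 10)) mod 10 = 8.

8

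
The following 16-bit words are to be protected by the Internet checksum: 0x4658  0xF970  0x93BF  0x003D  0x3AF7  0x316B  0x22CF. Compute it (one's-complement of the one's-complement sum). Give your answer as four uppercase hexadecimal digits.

One's-complement addition (fold any carry out of bit 15 back into bit 0):
  0x4658 + 0xF970 = 0x13FC8 → wrap carry → 0x3FC9
  0x3FC9 + 0x93BF = 0x0D388
  0xD388 + 0x003D = 0x0D3C5
  0xD3C5 + 0x3AF7 = 0x10EBC → wrap carry → 0x0EBD
  0x0EBD + 0x316B = 0x04028
  0x4028 + 0x22CF = 0x062F7
One's-complement sum = 0x62F7.
Checksum = ~0x62F7 & 0xFFFF = 0x9D08.

9D08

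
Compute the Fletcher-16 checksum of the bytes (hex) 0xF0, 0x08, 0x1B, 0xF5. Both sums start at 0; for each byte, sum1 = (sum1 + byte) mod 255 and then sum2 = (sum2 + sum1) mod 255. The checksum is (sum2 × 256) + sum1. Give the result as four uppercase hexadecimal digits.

080A

Running sums (mod 255):
  after byte 0 (0xF0): sum1=240, sum2=240
  after byte 1 (0x08): sum1=248, sum2=233
  after byte 2 (0x1B): sum1=20, sum2=253
  after byte 3 (0xF5): sum1=10, sum2=8
Checksum = sum2·256 + sum1 = 8·256 + 10 = 2058 = 0x080A.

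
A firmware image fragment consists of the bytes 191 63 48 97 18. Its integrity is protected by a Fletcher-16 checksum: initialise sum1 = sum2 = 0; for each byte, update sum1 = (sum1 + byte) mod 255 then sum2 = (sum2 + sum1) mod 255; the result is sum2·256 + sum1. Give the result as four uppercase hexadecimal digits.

21A2

Running sums (mod 255):
  after byte 0 (191): sum1=191, sum2=191
  after byte 1 (63): sum1=254, sum2=190
  after byte 2 (48): sum1=47, sum2=237
  after byte 3 (97): sum1=144, sum2=126
  after byte 4 (18): sum1=162, sum2=33
Checksum = sum2·256 + sum1 = 33·256 + 162 = 8610 = 0x21A2.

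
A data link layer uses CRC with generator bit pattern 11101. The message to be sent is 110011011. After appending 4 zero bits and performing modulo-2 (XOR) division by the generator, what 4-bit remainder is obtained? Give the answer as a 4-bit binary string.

Append 4 zeros: 1100110110000. Divide by 11101 (XOR where the leading bit is 1):
  pos 0: 11001 XOR 11101 = 00100
  pos 2: 10010 XOR 11101 = 01111
  pos 3: 11111 XOR 11101 = 00010
  pos 6: 10100 XOR 11101 = 01001
  pos 7: 10010 XOR 11101 = 01111
  pos 8: 11110 XOR 11101 = 00011
Remainder (last 4 bits) = 0011. This is the CRC / FCS.

0011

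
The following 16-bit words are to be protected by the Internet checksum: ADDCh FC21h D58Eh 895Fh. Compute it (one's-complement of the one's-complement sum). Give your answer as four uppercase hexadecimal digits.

F712

One's-complement addition (fold any carry out of bit 15 back into bit 0):
  0xADDC + 0xFC21 = 0x1A9FD → wrap carry → 0xA9FE
  0xA9FE + 0xD58E = 0x17F8C → wrap carry → 0x7F8D
  0x7F8D + 0x895F = 0x108EC → wrap carry → 0x08ED
One's-complement sum = 0x08ED.
Checksum = ~0x08ED & 0xFFFF = 0xF712.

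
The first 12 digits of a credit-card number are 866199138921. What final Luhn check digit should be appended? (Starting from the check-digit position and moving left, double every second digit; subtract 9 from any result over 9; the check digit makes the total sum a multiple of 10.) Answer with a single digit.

Partial digits right→left: 1 2 9 8 3 1 9 9 1 6 6 8
Double every second digit counting from the check-digit position (so the 1st, 3rd, 5th, ... of the partial from the right).
  doubled (with −9 where >9): 2 9 6 9 2 3 → sum 31
  kept as-is: 2 8 1 9 6 8 → sum 34
Total = 31 + 34 = 65.
Check digit = (10 − (65 mod 10)) mod 10 = 5.

5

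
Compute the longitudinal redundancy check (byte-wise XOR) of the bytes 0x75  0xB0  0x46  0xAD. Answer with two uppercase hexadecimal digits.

XOR the bytes together:
  start with 0x75
  0x75 ⊕ 0xB0 = 0xC5
  0xC5 ⊕ 0x46 = 0x83
  0x83 ⊕ 0xAD = 0x2E

2E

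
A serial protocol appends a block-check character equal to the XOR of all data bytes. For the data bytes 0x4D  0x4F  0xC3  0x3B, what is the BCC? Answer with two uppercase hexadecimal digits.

FA

XOR the bytes together:
  start with 0x4D
  0x4D ⊕ 0x4F = 0x02
  0x02 ⊕ 0xC3 = 0xC1
  0xC1 ⊕ 0x3B = 0xFA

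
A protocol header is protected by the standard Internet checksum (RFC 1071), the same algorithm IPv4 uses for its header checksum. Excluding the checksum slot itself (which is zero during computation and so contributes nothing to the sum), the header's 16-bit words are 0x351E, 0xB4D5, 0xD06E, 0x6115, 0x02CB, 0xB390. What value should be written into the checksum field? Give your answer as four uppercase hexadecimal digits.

One's-complement addition (fold any carry out of bit 15 back into bit 0):
  0x351E + 0xB4D5 = 0x0E9F3
  0xE9F3 + 0xD06E = 0x1BA61 → wrap carry → 0xBA62
  0xBA62 + 0x6115 = 0x11B77 → wrap carry → 0x1B78
  0x1B78 + 0x02CB = 0x01E43
  0x1E43 + 0xB390 = 0x0D1D3
One's-complement sum = 0xD1D3.
Checksum = ~0xD1D3 & 0xFFFF = 0x2E2C.

2E2C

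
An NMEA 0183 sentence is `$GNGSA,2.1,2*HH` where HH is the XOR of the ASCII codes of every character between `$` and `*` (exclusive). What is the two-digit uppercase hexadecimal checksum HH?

43

XOR the ASCII codes of the payload characters:
  'G' = 0x47 → acc = 0x47
  'N' = 0x4E → acc = 0x09
  'G' = 0x47 → acc = 0x4E
  'S' = 0x53 → acc = 0x1D
  'A' = 0x41 → acc = 0x5C
  ',' = 0x2C → acc = 0x70
  '2' = 0x32 → acc = 0x42
  '.' = 0x2E → acc = 0x6C
  '1' = 0x31 → acc = 0x5D
  ',' = 0x2C → acc = 0x71
  '2' = 0x32 → acc = 0x43
Checksum = 0x43.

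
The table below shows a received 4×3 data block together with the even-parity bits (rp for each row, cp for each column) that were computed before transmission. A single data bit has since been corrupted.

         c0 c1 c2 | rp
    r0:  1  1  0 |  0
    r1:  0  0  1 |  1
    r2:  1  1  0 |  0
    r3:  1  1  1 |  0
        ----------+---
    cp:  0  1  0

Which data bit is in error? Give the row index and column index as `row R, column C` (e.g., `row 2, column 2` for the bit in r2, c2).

row 3, column 0

Recompute each row's even parity and compare to rp:
  r0: data parity 0, sent rp 0 → ok
  r1: data parity 1, sent rp 1 → ok
  r2: data parity 0, sent rp 0 → ok
  r3: data parity 1, sent rp 0 → mismatch
Recompute each column's even parity and compare to cp:
  c0: data parity 1, sent cp 0 → mismatch
  c1: data parity 1, sent cp 1 → ok
  c2: data parity 0, sent cp 0 → ok
Exactly one row (r3) and one column (c0) fail → the flipped bit is at their intersection.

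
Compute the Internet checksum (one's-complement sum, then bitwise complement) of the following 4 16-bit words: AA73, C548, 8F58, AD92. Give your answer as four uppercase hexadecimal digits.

One's-complement addition (fold any carry out of bit 15 back into bit 0):
  0xAA73 + 0xC548 = 0x16FBB → wrap carry → 0x6FBC
  0x6FBC + 0x8F58 = 0x0FF14
  0xFF14 + 0xAD92 = 0x1ACA6 → wrap carry → 0xACA7
One's-complement sum = 0xACA7.
Checksum = ~0xACA7 & 0xFFFF = 0x5358.

5358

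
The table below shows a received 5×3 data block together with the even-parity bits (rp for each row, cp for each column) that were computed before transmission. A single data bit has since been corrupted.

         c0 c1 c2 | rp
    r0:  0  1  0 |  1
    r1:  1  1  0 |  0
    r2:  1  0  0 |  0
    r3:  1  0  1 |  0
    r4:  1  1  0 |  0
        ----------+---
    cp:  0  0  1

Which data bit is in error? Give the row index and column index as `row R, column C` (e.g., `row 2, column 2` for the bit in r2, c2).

row 2, column 1

Recompute each row's even parity and compare to rp:
  r0: data parity 1, sent rp 1 → ok
  r1: data parity 0, sent rp 0 → ok
  r2: data parity 1, sent rp 0 → mismatch
  r3: data parity 0, sent rp 0 → ok
  r4: data parity 0, sent rp 0 → ok
Recompute each column's even parity and compare to cp:
  c0: data parity 0, sent cp 0 → ok
  c1: data parity 1, sent cp 0 → mismatch
  c2: data parity 1, sent cp 1 → ok
Exactly one row (r2) and one column (c1) fail → the flipped bit is at their intersection.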